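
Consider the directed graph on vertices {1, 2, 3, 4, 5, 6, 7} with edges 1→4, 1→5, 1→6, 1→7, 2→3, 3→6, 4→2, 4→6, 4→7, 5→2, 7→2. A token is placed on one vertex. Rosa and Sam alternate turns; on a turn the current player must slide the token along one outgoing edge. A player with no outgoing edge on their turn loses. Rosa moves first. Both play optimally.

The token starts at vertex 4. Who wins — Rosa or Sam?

Rosa wins.

Use the standard recursion: the mover loses at a terminal position; elsewhere, the mover wins exactly when some move hands the opponent an L position.
Every edge goes from a vertex to one that appears earlier in the order 6, 3, 2, 5, 7, 4, 1, so processing vertices in that order labels each vertex after all of its successors.
6: no outgoing edge → L
3: reaches L-position 6 → W
2: only reaches 3(W), which is W → L
5: reaches L-position 2 → W
7: reaches L-position 2 → W
4: reaches L-position 2 → W
1: reaches L-position 6 → W
The starting position 4 is W: Rosa should move to 2, handing over an L position.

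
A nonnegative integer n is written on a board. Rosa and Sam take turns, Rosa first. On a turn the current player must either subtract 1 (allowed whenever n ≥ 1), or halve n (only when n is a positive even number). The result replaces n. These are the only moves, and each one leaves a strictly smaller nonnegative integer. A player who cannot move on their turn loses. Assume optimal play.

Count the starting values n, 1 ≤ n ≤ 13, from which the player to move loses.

6

Work bottom-up. With no move the player to move loses. Otherwise the position is W if at least one move leads to an L position for the opponent, and L if every move leads to a W.
n=0: no move → L
n=1: →0(L), so W
n=2: →1(W) only, which is W, so L
n=3: →2(L), so W
n=4: →2(L), so W
n=5: →4(W) only, which is W, so L
n=6: →5(L), so W
n=7: →6(W) only, which is W, so L
n=8: →7(L), so W
n=9: →8(W) only, which is W, so L
n=10: →5(L), so W
n=11: →10(W) only, which is W, so L
n=12: →11(L), so W
n=13: →12(W) only, which is W, so L
L entries with 1 ≤ n ≤ 13 (n=0 is outside the asked range and is not counted): n = 2, 5, 7, 9, 11, 13; that makes 6.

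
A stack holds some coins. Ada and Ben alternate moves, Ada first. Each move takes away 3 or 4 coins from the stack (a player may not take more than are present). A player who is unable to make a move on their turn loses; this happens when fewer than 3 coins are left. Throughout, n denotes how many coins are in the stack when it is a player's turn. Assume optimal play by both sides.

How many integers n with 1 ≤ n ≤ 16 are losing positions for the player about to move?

Label each position W (a win for the player to move) or L (a loss). A position with no legal move is L; any other position is W exactly when some move reaches an L, and L when every move reaches a W.
n=0: no move → L
n=1: no move → L
n=2: no move → L
n=3: reaches L-position 0 → W
n=4: reaches L-position 1 → W
n=5: reaches L-position 2 → W
n=6: reaches L-position 2 → W
n=7: only reaches 4(W), 3(W), all W → L
n=8: only reaches 5(W), 4(W), all W → L
n=9: only reaches 6(W), 5(W), all W → L
n=10: reaches L-position 7 → W
n=11: reaches L-position 8 → W
n=12: reaches L-position 9 → W
n=13: reaches L-position 9 → W
n=14: only reaches 11(W), 10(W), all W → L
n=15: only reaches 12(W), 11(W), all W → L
n=16: only reaches 13(W), 12(W), all W → L
L entries with 1 ≤ n ≤ 16 (n=0 is outside the asked range and is not counted): n = 1, 2, 7, 8, 9, 14, 15, 16; that makes 8.

8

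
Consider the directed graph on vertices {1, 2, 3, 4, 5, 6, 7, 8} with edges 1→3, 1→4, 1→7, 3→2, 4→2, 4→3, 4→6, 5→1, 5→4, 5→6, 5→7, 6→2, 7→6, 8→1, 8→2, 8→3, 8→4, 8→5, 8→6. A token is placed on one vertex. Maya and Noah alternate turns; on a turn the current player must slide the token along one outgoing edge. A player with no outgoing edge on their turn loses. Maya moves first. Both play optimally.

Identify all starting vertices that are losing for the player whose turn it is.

2, 7

Work bottom-up. With no move the player to move loses. Otherwise the position is W if at least one move leads to an L position for the opponent, and L if every move leads to a W.
Every edge goes from a vertex to one that appears earlier in the order 2, 6, 3, 4, 7, 1, 5, 8, so processing vertices in that order labels each vertex after all of its successors.
2: no outgoing edge → L
6: →2(L), so W
3: →2(L), so W
4: →2(L), so W
7: →6(W) only, which is W, so L
1: →7(L), so W
5: →7(L), so W
8: →2(L), so W
Reading off the rows marked L gives the requested list; there are 2 such vertices.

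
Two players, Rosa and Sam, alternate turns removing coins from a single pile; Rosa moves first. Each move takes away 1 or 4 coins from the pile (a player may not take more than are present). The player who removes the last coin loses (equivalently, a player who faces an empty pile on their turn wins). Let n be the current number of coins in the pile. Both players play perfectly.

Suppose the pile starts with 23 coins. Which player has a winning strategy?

Sam wins.

Work bottom-up. With no move the player to move wins. Otherwise the position is W if at least one move leads to an L position for the opponent, and L if every move leads to a W.
n=0: no move; the opponent has just taken the last coin and therefore loses → W
n=1: L (sole option 0(W) is W)
n=2: W (go to 1, an L position)
n=3: L (sole option 2(W) is W)
n=4: W (go to 3, an L position)
n=5: W (go to 1, an L position)
n=6: L (options 5(W), 2(W) are all W)
n=7: W (go to 6, an L position)
n=8: L (options 7(W), 4(W) are all W)
n=9: W (go to 8, an L position)
n=10: W (go to 6, an L position)
n=11: L (options 10(W), 7(W) are all W)
n=12: W (go to 11, an L position)
n=13: L (options 12(W), 9(W) are all W)
n=14: W (go to 13, an L position)
n=15: W (go to 11, an L position)
n=16: L (options 15(W), 12(W) are all W)
n=17: W (go to 16, an L position)
n=18: L (options 17(W), 14(W) are all W)
n=19: W (go to 18, an L position)
n=20: W (go to 16, an L position)
n=21: L (options 20(W), 17(W) are all W)
n=22: W (go to 21, an L position)
n=23: L (options 22(W), 19(W) are all W)
Every move from 23 reaches a W position, so the mover loses.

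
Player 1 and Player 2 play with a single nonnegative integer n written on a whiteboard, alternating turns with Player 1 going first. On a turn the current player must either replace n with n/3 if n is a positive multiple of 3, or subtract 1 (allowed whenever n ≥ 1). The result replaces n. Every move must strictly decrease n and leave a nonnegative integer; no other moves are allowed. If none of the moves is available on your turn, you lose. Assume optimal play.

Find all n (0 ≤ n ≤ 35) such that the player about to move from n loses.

0, 2, 4, 7, 9, 11, 13, 15, 17, 19, 22, 24, 26, 28, 30, 32, 34

Compute win/loss labels from the base case upward. A position with no move is L. Any other position is W if it can reach an L in one move, else L.
n=0: no move → L
n=1: can move to 0, which is L ⇒ W
n=2: the only move is to 1(W), a W ⇒ L
n=3: can move to 2, which is L ⇒ W
n=4: the only move is to 3(W), a W ⇒ L
n=5: can move to 4, which is L ⇒ W
n=6: can move to 2, which is L ⇒ W
n=7: the only move is to 6(W), a W ⇒ L
n=8: can move to 7, which is L ⇒ W
n=9: moves to 3(W), 8(W); every one is W ⇒ L
n=10: can move to 9, which is L ⇒ W
n=11: the only move is to 10(W), a W ⇒ L
n=12: can move to 4, which is L ⇒ W
n=13: the only move is to 12(W), a W ⇒ L
n=14: can move to 13, which is L ⇒ W
n=15: moves to 5(W), 14(W); every one is W ⇒ L
n=16: can move to 15, which is L ⇒ W
n=17: the only move is to 16(W), a W ⇒ L
n=18: can move to 17, which is L ⇒ W
n=19: the only move is to 18(W), a W ⇒ L
n=20: can move to 19, which is L ⇒ W
n=21: can move to 7, which is L ⇒ W
n=22: the only move is to 21(W), a W ⇒ L
n=23: can move to 22, which is L ⇒ W
n=24: moves to 8(W), 23(W); every one is W ⇒ L
n=25: can move to 24, which is L ⇒ W
n=26: the only move is to 25(W), a W ⇒ L
n=27: can move to 9, which is L ⇒ W
n=28: the only move is to 27(W), a W ⇒ L
n=29: can move to 28, which is L ⇒ W
n=30: moves to 10(W), 29(W); every one is W ⇒ L
n=31: can move to 30, which is L ⇒ W
n=32: the only move is to 31(W), a W ⇒ L
n=33: can move to 11, which is L ⇒ W
n=34: the only move is to 33(W), a W ⇒ L
n=35: can move to 34, which is L ⇒ W
Reading off the rows marked L gives the requested list; there are 17 such values of n.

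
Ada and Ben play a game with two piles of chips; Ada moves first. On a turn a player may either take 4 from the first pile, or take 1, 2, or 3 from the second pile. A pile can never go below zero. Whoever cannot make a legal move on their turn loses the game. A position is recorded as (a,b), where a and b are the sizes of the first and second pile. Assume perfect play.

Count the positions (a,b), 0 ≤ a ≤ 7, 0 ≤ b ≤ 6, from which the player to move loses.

Build the W/L table. Terminal = L. A non-terminal position is W if it has a move to some L; otherwise it is L.
Every move lowers a or b (never raises either), so fill the grid row by row in increasing a, and left to right within a row: each cell's successors are then already labelled.
      b=0  b=1  b=2  b=3  b=4  b=5  b=6
a=0:    L    W    W    W    L    W    W
a=1:    L    W    W    W    L    W    W
a=2:    L    W    W    W    L    W    W
a=3:    L    W    W    W    L    W    W
a=4:    W    L    W    W    W    L    W
a=5:    W    L    W    W    W    L    W
a=6:    W    L    W    W    W    L    W
a=7:    W    L    W    W    W    L    W
Cells with no legal move (terminal, hence L): (0,0), (1,0), (2,0), (3,0).
The remaining L cells, each justified by listing all of its moves:
(0,4): moves to (0,3)(W), (0,2)(W), (0,1)(W); every one is W ⇒ L
(1,4): moves to (1,3)(W), (1,2)(W), (1,1)(W); every one is W ⇒ L
(2,4): moves to (2,3)(W), (2,2)(W), (2,1)(W); every one is W ⇒ L
(3,4): moves to (3,3)(W), (3,2)(W), (3,1)(W); every one is W ⇒ L
(4,1): moves to (0,1)(W), (4,0)(W); every one is W ⇒ L
(4,5): moves to (0,5)(W), (4,4)(W), (4,3)(W), (4,2)(W); every one is W ⇒ L
(5,1): moves to (1,1)(W), (5,0)(W); every one is W ⇒ L
(5,5): moves to (1,5)(W), (5,4)(W), (5,3)(W), (5,2)(W); every one is W ⇒ L
(6,1): moves to (2,1)(W), (6,0)(W); every one is W ⇒ L
(6,5): moves to (2,5)(W), (6,4)(W), (6,3)(W), (6,2)(W); every one is W ⇒ L
(7,1): moves to (3,1)(W), (7,0)(W); every one is W ⇒ L
(7,5): moves to (3,5)(W), (7,4)(W), (7,3)(W), (7,2)(W); every one is W ⇒ L
Every other cell has at least one move into one of the L cells above, so it is W.
L cells per row: a=0: 2, a=1: 2, a=2: 2, a=3: 2, a=4: 2, a=5: 2, a=6: 2, a=7: 2; total 16.

16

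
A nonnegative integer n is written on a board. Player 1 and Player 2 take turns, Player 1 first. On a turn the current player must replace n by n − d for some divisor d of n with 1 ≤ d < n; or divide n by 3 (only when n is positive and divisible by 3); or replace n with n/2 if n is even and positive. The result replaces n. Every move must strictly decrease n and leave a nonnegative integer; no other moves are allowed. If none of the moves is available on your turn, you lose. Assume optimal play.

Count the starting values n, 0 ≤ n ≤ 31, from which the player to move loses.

14

Label each position W (a win for the player to move) or L (a loss). A position with no legal move is L; any other position is W exactly when some move reaches an L, and L when every move reaches a W.
n=0: no move → L
n=1: no move → L
n=2: can move to 1, which is L ⇒ W
n=3: can move to 1, which is L ⇒ W
n=4: moves to 2(W), 3(W); every one is W ⇒ L
n=5: can move to 4, which is L ⇒ W
n=6: can move to 4, which is L ⇒ W
n=7: the only move is to 6(W), a W ⇒ L
n=8: can move to 4, which is L ⇒ W
n=9: moves to 3(W), 6(W), 8(W); every one is W ⇒ L
n=10: can move to 9, which is L ⇒ W
n=11: the only move is to 10(W), a W ⇒ L
n=12: can move to 4, which is L ⇒ W
n=13: the only move is to 12(W), a W ⇒ L
n=14: can move to 7, which is L ⇒ W
n=15: moves to 5(W), 10(W), 12(W), 14(W); every one is W ⇒ L
n=16: can move to 15, which is L ⇒ W
n=17: the only move is to 16(W), a W ⇒ L
n=18: can move to 9, which is L ⇒ W
n=19: the only move is to 18(W), a W ⇒ L
n=20: can move to 15, which is L ⇒ W
n=21: can move to 7, which is L ⇒ W
n=22: can move to 11, which is L ⇒ W
n=23: the only move is to 22(W), a W ⇒ L
n=24: can move to 23, which is L ⇒ W
n=25: moves to 20(W), 24(W); every one is W ⇒ L
n=26: can move to 13, which is L ⇒ W
n=27: can move to 9, which is L ⇒ W
n=28: moves to 14(W), 21(W), 24(W), 26(W), 27(W); every one is W ⇒ L
n=29: can move to 28, which is L ⇒ W
n=30: can move to 15, which is L ⇒ W
n=31: the only move is to 30(W), a W ⇒ L
L entries with 0 ≤ n ≤ 31: n = 0, 1, 4, 7, 9, 11, 13, 15, 17, 19, 23, 25, 28, 31; that makes 14.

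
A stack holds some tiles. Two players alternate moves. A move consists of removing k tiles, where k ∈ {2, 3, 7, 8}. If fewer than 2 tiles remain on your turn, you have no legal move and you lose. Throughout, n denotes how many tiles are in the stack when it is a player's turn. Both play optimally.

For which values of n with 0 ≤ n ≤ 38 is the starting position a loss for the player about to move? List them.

Positions with no move are L. A position that does have a move is losing for the player to move precisely when every available move leads to a winning position for the opponent. Fill in the labels:
n=0: no move → L
n=1: no move → L
n=2: W (go to 0, an L position)
n=3: W (go to 1, an L position)
n=4: W (go to 1, an L position)
n=5: L (options 3(W), 2(W) are all W)
n=6: L (options 4(W), 3(W) are all W)
n=7: W (go to 5, an L position)
n=8: W (go to 6, an L position)
n=9: W (go to 6, an L position)
n=10: L (options 8(W), 7(W), 3(W), 2(W) are all W)
n=11: L (options 9(W), 8(W), 4(W), 3(W) are all W)
n=12: W (go to 10, an L position)
n=13: W (go to 11, an L position)
n=14: W (go to 11, an L position)
n=15: L (options 13(W), 12(W), 8(W), 7(W) are all W)
n=16: L (options 14(W), 13(W), 9(W), 8(W) are all W)
n=17: W (go to 15, an L position)
n=18: W (go to 16, an L position)
n=19: W (go to 16, an L position)
n=20: L (options 18(W), 17(W), 13(W), 12(W) are all W)
n=21: L (options 19(W), 18(W), 14(W), 13(W) are all W)
n=22: W (go to 20, an L position)
n=23: W (go to 21, an L position)
n=24: W (go to 21, an L position)
n=25: L (options 23(W), 22(W), 18(W), 17(W) are all W)
n=26: L (options 24(W), 23(W), 19(W), 18(W) are all W)
n=27: W (go to 25, an L position)
n=28: W (go to 26, an L position)
n=29: W (go to 26, an L position)
n=30: L (options 28(W), 27(W), 23(W), 22(W) are all W)
n=31: L (options 29(W), 28(W), 24(W), 23(W) are all W)
n=32: W (go to 30, an L position)
n=33: W (go to 31, an L position)
n=34: W (go to 31, an L position)
n=35: L (options 33(W), 32(W), 28(W), 27(W) are all W)
n=36: L (options 34(W), 33(W), 29(W), 28(W) are all W)
n=37: W (go to 35, an L position)
n=38: W (go to 36, an L position)
The losing starting values of n are exactly the entries labelled L in this table (16 of them).

0, 1, 5, 6, 10, 11, 15, 16, 20, 21, 25, 26, 30, 31, 35, 36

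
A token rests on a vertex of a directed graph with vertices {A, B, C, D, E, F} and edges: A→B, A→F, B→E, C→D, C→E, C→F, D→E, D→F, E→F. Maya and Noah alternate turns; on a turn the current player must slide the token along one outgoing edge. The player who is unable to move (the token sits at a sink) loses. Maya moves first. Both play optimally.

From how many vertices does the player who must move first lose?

2

Positions with no move are L. A position that does have a move is losing for the player to move precisely when every available move leads to a winning position for the opponent. Fill in the labels:
Every edge goes from a vertex to one that appears earlier in the order F, E, D, B, A, C, so processing vertices in that order labels each vertex after all of its successors.
F: no outgoing edge → L
E: reaches L-position F → W
D: reaches L-position F → W
B: only reaches E(W), which is W → L
A: reaches L-position B → W
C: reaches L-position F → W
The L vertices are B, F; that is 2 in all.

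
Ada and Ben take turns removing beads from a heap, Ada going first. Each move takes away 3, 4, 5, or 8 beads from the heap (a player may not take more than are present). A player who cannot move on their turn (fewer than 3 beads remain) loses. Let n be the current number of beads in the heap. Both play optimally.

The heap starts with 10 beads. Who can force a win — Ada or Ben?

Ada wins.

Positions with no move are L. A position that does have a move is losing for the player to move precisely when every available move leads to a winning position for the opponent. Fill in the labels:
n=0: no move → L
n=1: no move → L
n=2: no move → L
n=3: W (go to 0, an L position)
n=4: W (go to 1, an L position)
n=5: W (go to 2, an L position)
n=6: W (go to 2, an L position)
n=7: W (go to 2, an L position)
n=8: W (go to 0, an L position)
n=9: W (go to 1, an L position)
n=10: W (go to 2, an L position)
From 10 Ada can remove 8, leaving 2, reaching an L position.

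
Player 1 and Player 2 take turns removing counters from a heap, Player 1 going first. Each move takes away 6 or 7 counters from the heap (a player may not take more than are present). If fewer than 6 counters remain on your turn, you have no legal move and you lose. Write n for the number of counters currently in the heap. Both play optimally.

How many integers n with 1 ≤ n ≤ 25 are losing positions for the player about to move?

11

Build the W/L table. Terminal = L. A non-terminal position is W if it has a move to some L; otherwise it is L.
n=0: no move → L
n=1: no move → L
n=2: no move → L
n=3: no move → L
n=4: no move → L
n=5: no move → L
n=6: can move to 0, which is L ⇒ W
n=7: can move to 1, which is L ⇒ W
n=8: can move to 2, which is L ⇒ W
n=9: can move to 3, which is L ⇒ W
n=10: can move to 4, which is L ⇒ W
n=11: can move to 5, which is L ⇒ W
n=12: can move to 5, which is L ⇒ W
n=13: moves to 7(W), 6(W); every one is W ⇒ L
n=14: moves to 8(W), 7(W); every one is W ⇒ L
n=15: moves to 9(W), 8(W); every one is W ⇒ L
n=16: moves to 10(W), 9(W); every one is W ⇒ L
n=17: moves to 11(W), 10(W); every one is W ⇒ L
n=18: moves to 12(W), 11(W); every one is W ⇒ L
n=19: can move to 13, which is L ⇒ W
n=20: can move to 14, which is L ⇒ W
n=21: can move to 15, which is L ⇒ W
n=22: can move to 16, which is L ⇒ W
n=23: can move to 17, which is L ⇒ W
n=24: can move to 18, which is L ⇒ W
n=25: can move to 18, which is L ⇒ W
L entries with 1 ≤ n ≤ 25 (n=0 is outside the asked range and is not counted): n = 1, 2, 3, 4, 5, 13, 14, 15, 16, 17, 18; that makes 11.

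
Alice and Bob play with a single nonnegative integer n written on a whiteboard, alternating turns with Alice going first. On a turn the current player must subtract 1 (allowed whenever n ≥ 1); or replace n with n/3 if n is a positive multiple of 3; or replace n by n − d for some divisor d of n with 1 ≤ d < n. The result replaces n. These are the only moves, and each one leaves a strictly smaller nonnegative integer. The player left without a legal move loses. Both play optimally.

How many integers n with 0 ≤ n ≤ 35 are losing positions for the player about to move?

14

Work bottom-up. With no move the player to move loses. Otherwise the position is W if at least one move leads to an L position for the opponent, and L if every move leads to a W.
n=0: no move → L
n=1: →0(L), so W
n=2: →1(W) only, which is W, so L
n=3: →2(L), so W
n=4: →2(L), so W
n=5: →4(W) only, which is W, so L
n=6: →2(L), so W
n=7: →6(W) only, which is W, so L
n=8: →7(L), so W
n=9: →3(W), 6(W), 8(W) — all W, so L
n=10: →5(L), so W
n=11: →10(W) only, which is W, so L
n=12: →9(L), so W
n=13: →12(W) only, which is W, so L
n=14: →7(L), so W
n=15: →5(L), so W
n=16: →8(W), 12(W), 14(W), 15(W) — all W, so L
n=17: →16(L), so W
n=18: →9(L), so W
n=19: →18(W) only, which is W, so L
n=20: →16(L), so W
n=21: →7(L), so W
n=22: →11(L), so W
n=23: →22(W) only, which is W, so L
n=24: →16(L), so W
n=25: →20(W), 24(W) — all W, so L
n=26: →13(L), so W
n=27: →9(L), so W
n=28: →14(W), 21(W), 24(W), 26(W), 27(W) — all W, so L
n=29: →28(L), so W
n=30: →25(L), so W
n=31: →30(W) only, which is W, so L
n=32: →16(L), so W
n=33: →11(L), so W
n=34: →17(W), 32(W), 33(W) — all W, so L
n=35: →28(L), so W
L entries with 0 ≤ n ≤ 35: n = 0, 2, 5, 7, 9, 11, 13, 16, 19, 23, 25, 28, 31, 34; that makes 14.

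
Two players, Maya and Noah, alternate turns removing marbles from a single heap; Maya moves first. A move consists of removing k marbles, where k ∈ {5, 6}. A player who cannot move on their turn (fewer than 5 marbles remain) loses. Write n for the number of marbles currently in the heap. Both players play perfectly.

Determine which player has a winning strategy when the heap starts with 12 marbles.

Noah wins.

Use the standard recursion: the mover loses at a terminal position; elsewhere, the mover wins exactly when some move hands the opponent an L position.
n=0: no move → L
n=1: no move → L
n=2: no move → L
n=3: no move → L
n=4: no move → L
n=5: W (go to 0, an L position)
n=6: W (go to 1, an L position)
n=7: W (go to 2, an L position)
n=8: W (go to 3, an L position)
n=9: W (go to 4, an L position)
n=10: W (go to 4, an L position)
n=11: L (options 6(W), 5(W) are all W)
n=12: L (options 7(W), 6(W) are all W)
Every move from 12 reaches a W position, so the mover loses.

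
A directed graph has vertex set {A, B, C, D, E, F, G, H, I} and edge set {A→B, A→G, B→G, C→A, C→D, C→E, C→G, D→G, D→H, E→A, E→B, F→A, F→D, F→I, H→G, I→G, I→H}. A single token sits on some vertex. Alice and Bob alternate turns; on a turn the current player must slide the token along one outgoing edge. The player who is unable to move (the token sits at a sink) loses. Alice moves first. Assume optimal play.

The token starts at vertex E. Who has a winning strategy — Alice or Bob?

Label each position W (a win for the player to move) or L (a loss). A position with no legal move is L; any other position is W exactly when some move reaches an L, and L when every move reaches a W.
Every edge goes from a vertex to one that appears earlier in the order G, B, A, E, H, D, I, F, C, so processing vertices in that order labels each vertex after all of its successors.
G: no outgoing edge → L
B: can move to G, which is L ⇒ W
A: can move to G, which is L ⇒ W
E: moves to A(W), B(W); every one is W ⇒ L
H: can move to G, which is L ⇒ W
D: can move to G, which is L ⇒ W
I: can move to G, which is L ⇒ W
F: moves to I(W), D(W), A(W); every one is W ⇒ L
C: can move to E, which is L ⇒ W
The starting position E is L: whatever Alice does, the opponent receives a W position.

Bob wins.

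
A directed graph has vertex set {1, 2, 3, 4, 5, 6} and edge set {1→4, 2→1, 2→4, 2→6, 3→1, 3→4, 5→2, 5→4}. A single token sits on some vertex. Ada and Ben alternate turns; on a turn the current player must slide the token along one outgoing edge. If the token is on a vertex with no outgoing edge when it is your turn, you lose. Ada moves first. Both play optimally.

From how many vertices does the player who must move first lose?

Classify positions by backward induction: terminal positions (no move available) are L. From any other position, the mover wins iff some move reaches an L.
Every edge goes from a vertex to one that appears earlier in the order 6, 4, 1, 2, 3, 5, so processing vertices in that order labels each vertex after all of its successors.
6: no outgoing edge → L
4: no outgoing edge → L
1: reaches L-position 4 → W
2: reaches L-position 4 → W
3: reaches L-position 4 → W
5: reaches L-position 4 → W
The L vertices are 4, 6; that is 2 in all.

2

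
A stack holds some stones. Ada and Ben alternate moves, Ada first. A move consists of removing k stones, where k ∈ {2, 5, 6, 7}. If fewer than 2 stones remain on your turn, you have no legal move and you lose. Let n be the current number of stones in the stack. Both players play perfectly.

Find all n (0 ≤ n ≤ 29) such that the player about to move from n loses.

0, 1, 4, 12, 13, 16, 24, 25, 28

Build the W/L table. Terminal = L. A non-terminal position is W if it has a move to some L; otherwise it is L.
n=0: no move → L
n=1: no move → L
n=2: →0(L), so W
n=3: →1(L), so W
n=4: →2(W) only, which is W, so L
n=5: →0(L), so W
n=6: →4(L), so W
n=7: →1(L), so W
n=8: →1(L), so W
n=9: →4(L), so W
n=10: →4(L), so W
n=11: →4(L), so W
n=12: →10(W), 7(W), 6(W), 5(W) — all W, so L
n=13: →11(W), 8(W), 7(W), 6(W) — all W, so L
n=14: →12(L), so W
n=15: →13(L), so W
n=16: →14(W), 11(W), 10(W), 9(W) — all W, so L
n=17: →12(L), so W
n=18: →16(L), so W
n=19: →13(L), so W
n=20: →13(L), so W
n=21: →16(L), so W
n=22: →16(L), so W
n=23: →16(L), so W
n=24: →22(W), 19(W), 18(W), 17(W) — all W, so L
n=25: →23(W), 20(W), 19(W), 18(W) — all W, so L
n=26: →24(L), so W
n=27: →25(L), so W
n=28: →26(W), 23(W), 22(W), 21(W) — all W, so L
n=29: →24(L), so W
Reading off the rows marked L gives the requested list; there are 9 such values of n.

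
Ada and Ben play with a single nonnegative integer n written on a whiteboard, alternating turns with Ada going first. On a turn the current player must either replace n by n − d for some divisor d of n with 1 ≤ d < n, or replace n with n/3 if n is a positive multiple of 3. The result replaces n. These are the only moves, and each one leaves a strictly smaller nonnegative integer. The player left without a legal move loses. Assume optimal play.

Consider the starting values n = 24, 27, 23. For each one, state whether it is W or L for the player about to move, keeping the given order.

24: W, 27: W, 23: L

Positions with no move are L. A position that does have a move is losing for the player to move precisely when every available move leads to a winning position for the opponent. Fill in the labels:
n=0: no move → L
n=1: no move → L
n=2: reaches L-position 1 → W
n=3: reaches L-position 1 → W
n=4: only reaches 2(W), 3(W), all W → L
n=5: reaches L-position 4 → W
n=6: reaches L-position 4 → W
n=7: only reaches 6(W), which is W → L
n=8: reaches L-position 4 → W
n=9: only reaches 3(W), 6(W), 8(W), all W → L
n=10: reaches L-position 9 → W
n=11: only reaches 10(W), which is W → L
n=12: reaches L-position 4 → W
n=13: only reaches 12(W), which is W → L
n=14: reaches L-position 7 → W
n=15: only reaches 5(W), 10(W), 12(W), 14(W), all W → L
n=16: reaches L-position 15 → W
n=17: only reaches 16(W), which is W → L
n=18: reaches L-position 9 → W
n=19: only reaches 18(W), which is W → L
n=20: reaches L-position 15 → W
n=21: reaches L-position 7 → W
n=22: reaches L-position 11 → W
n=23: only reaches 22(W), which is W → L
n=24: reaches L-position 23 → W
n=25: only reaches 20(W), 24(W), all W → L
n=26: reaches L-position 13 → W
n=27: reaches L-position 9 → W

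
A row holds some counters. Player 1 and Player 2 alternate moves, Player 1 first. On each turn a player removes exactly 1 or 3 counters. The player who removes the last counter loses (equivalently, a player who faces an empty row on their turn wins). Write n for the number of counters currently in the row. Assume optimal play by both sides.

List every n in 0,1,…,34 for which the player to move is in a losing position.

1, 3, 5, 7, 9, 11, 13, 15, 17, 19, 21, 23, 25, 27, 29, 31, 33

Use the standard recursion: the mover wins at a terminal position; elsewhere, the mover wins exactly when some move hands the opponent an L position.
n=0: no move; the opponent has just taken the last counter and therefore loses → W
n=1: →0(W) only, which is W, so L
n=2: →1(L), so W
n=3: →2(W), 0(W) — all W, so L
n=4: →3(L), so W
n=5: →4(W), 2(W) — all W, so L
n=6: →5(L), so W
n=7: →6(W), 4(W) — all W, so L
n=8: →7(L), so W
n=9: →8(W), 6(W) — all W, so L
n=10: →9(L), so W
n=11: →10(W), 8(W) — all W, so L
n=12: →11(L), so W
n=13: →12(W), 10(W) — all W, so L
n=14: →13(L), so W
n=15: →14(W), 12(W) — all W, so L
n=16: →15(L), so W
n=17: →16(W), 14(W) — all W, so L
n=18: →17(L), so W
n=19: →18(W), 16(W) — all W, so L
n=20: →19(L), so W
n=21: →20(W), 18(W) — all W, so L
n=22: →21(L), so W
n=23: →22(W), 20(W) — all W, so L
n=24: →23(L), so W
n=25: →24(W), 22(W) — all W, so L
n=26: →25(L), so W
n=27: →26(W), 24(W) — all W, so L
n=28: →27(L), so W
n=29: →28(W), 26(W) — all W, so L
n=30: →29(L), so W
n=31: →30(W), 28(W) — all W, so L
n=32: →31(L), so W
n=33: →32(W), 30(W) — all W, so L
n=34: →33(L), so W
Reading off the rows marked L gives the requested list; there are 17 such values of n.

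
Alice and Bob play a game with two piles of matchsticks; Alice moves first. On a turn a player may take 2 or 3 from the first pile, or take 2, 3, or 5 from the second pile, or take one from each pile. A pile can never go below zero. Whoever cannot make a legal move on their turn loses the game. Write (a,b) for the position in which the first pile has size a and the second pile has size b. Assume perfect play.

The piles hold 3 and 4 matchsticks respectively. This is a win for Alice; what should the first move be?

Classify positions by backward induction: terminal positions (no move available) are L. From any other position, the mover wins iff some move reaches an L.
No move ever increases a pile, so every position that can arise here has a ≤ 3 and b ≤ 4; it is enough to label the cells with 0 ≤ a ≤ 3 and 0 ≤ b ≤ 4.
Every move lowers a or b (never raises either), so fill the grid row by row in increasing a, and left to right within a row: each cell's successors are then already labelled.
      b=0  b=1  b=2  b=3  b=4
a=0:    L    L    W    W    W
a=1:    L    W    W    W    L
a=2:    W    W    L    L    W
a=3:    W    W    L    W    W
Cells with no legal move (terminal, hence L): (0,0), (0,1), (1,0).
The remaining L cells, each justified by listing all of its moves:
(1,4): L (options (1,2)(W), (1,1)(W), (0,3)(W) are all W)
(2,2): L (options (0,2)(W), (2,0)(W), (1,1)(W) are all W)
(2,3): L (options (0,3)(W), (2,1)(W), (2,0)(W), (1,2)(W) are all W)
(3,2): L (options (1,2)(W), (0,2)(W), (3,0)(W), (2,1)(W) are all W)
Every other cell has at least one move into one of the L cells above, so it is W.
From (3,4), the L positions reachable in one move are: (1,4), (3,2), (2,3). Any move reaching one of these is winning.

Move to (1,4).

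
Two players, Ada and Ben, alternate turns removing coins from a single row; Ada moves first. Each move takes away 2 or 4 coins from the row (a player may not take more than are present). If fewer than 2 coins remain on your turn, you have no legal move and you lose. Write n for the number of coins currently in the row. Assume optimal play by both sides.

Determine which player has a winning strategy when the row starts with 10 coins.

Compute win/loss labels from the base case upward. A position with no move is L. Any other position is W if it can reach an L in one move, else L.
n=0: no move → L
n=1: no move → L
n=2: W (go to 0, an L position)
n=3: W (go to 1, an L position)
n=4: W (go to 0, an L position)
n=5: W (go to 1, an L position)
n=6: L (options 4(W), 2(W) are all W)
n=7: L (options 5(W), 3(W) are all W)
n=8: W (go to 6, an L position)
n=9: W (go to 7, an L position)
n=10: W (go to 6, an L position)
The starting position 10 is W: Ada should remove 4, leaving 6, handing over an L position.

Ada wins.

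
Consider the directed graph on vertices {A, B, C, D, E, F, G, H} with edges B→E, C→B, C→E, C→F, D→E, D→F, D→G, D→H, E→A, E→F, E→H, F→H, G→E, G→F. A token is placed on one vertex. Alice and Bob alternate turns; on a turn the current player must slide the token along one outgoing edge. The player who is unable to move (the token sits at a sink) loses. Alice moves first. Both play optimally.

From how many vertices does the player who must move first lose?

4

Work bottom-up. With no move the player to move loses. Otherwise the position is W if at least one move leads to an L position for the opponent, and L if every move leads to a W.
Every edge goes from a vertex to one that appears earlier in the order H, A, F, E, B, G, D, C, so processing vertices in that order labels each vertex after all of its successors.
H: no outgoing edge → L
A: no outgoing edge → L
F: can move to H, which is L ⇒ W
E: can move to A, which is L ⇒ W
B: the only move is to E(W), a W ⇒ L
G: moves to E(W), F(W); every one is W ⇒ L
D: can move to G, which is L ⇒ W
C: can move to B, which is L ⇒ W
The L vertices are A, B, G, H; that is 4 in all.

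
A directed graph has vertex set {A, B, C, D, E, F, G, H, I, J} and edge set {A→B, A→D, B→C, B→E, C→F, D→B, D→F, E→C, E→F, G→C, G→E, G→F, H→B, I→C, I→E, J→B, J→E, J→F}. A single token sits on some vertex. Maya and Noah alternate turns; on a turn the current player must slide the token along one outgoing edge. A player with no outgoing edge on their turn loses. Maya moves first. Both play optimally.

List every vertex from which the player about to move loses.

Work bottom-up. With no move the player to move loses. Otherwise the position is W if at least one move leads to an L position for the opponent, and L if every move leads to a W.
Every edge goes from a vertex to one that appears earlier in the order F, C, E, B, G, D, I, A, H, J, so processing vertices in that order labels each vertex after all of its successors.
F: no outgoing edge → L
C: can move to F, which is L ⇒ W
E: can move to F, which is L ⇒ W
B: moves to E(W), C(W); every one is W ⇒ L
G: can move to F, which is L ⇒ W
D: can move to B, which is L ⇒ W
I: moves to E(W), C(W); every one is W ⇒ L
A: can move to B, which is L ⇒ W
H: can move to B, which is L ⇒ W
J: can move to B, which is L ⇒ W
The losing starting vertices are exactly the entries labelled L in this table (3 of them).

B, F, I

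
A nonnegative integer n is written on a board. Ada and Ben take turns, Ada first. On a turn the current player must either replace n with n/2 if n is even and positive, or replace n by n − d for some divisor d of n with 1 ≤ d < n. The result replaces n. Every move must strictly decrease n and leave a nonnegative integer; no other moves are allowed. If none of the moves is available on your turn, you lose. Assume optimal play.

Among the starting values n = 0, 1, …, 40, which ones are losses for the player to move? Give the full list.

0, 1, 3, 5, 7, 9, 11, 13, 15, 17, 19, 21, 23, 25, 27, 29, 31, 33, 35, 37, 39

Compute win/loss labels from the base case upward. A position with no move is L. Any other position is W if it can reach an L in one move, else L.
n=0: no move → L
n=1: no move → L
n=2: can move to 1, which is L ⇒ W
n=3: the only move is to 2(W), a W ⇒ L
n=4: can move to 3, which is L ⇒ W
n=5: the only move is to 4(W), a W ⇒ L
n=6: can move to 3, which is L ⇒ W
n=7: the only move is to 6(W), a W ⇒ L
n=8: can move to 7, which is L ⇒ W
n=9: moves to 6(W), 8(W); every one is W ⇒ L
n=10: can move to 5, which is L ⇒ W
n=11: the only move is to 10(W), a W ⇒ L
n=12: can move to 9, which is L ⇒ W
n=13: the only move is to 12(W), a W ⇒ L
n=14: can move to 7, which is L ⇒ W
n=15: moves to 10(W), 12(W), 14(W); every one is W ⇒ L
n=16: can move to 15, which is L ⇒ W
n=17: the only move is to 16(W), a W ⇒ L
n=18: can move to 9, which is L ⇒ W
n=19: the only move is to 18(W), a W ⇒ L
n=20: can move to 15, which is L ⇒ W
n=21: moves to 14(W), 18(W), 20(W); every one is W ⇒ L
n=22: can move to 11, which is L ⇒ W
n=23: the only move is to 22(W), a W ⇒ L
n=24: can move to 21, which is L ⇒ W
n=25: moves to 20(W), 24(W); every one is W ⇒ L
n=26: can move to 13, which is L ⇒ W
n=27: moves to 18(W), 24(W), 26(W); every one is W ⇒ L
n=28: can move to 21, which is L ⇒ W
n=29: the only move is to 28(W), a W ⇒ L
n=30: can move to 15, which is L ⇒ W
n=31: the only move is to 30(W), a W ⇒ L
n=32: can move to 31, which is L ⇒ W
n=33: moves to 22(W), 30(W), 32(W); every one is W ⇒ L
n=34: can move to 17, which is L ⇒ W
n=35: moves to 28(W), 30(W), 34(W); every one is W ⇒ L
n=36: can move to 27, which is L ⇒ W
n=37: the only move is to 36(W), a W ⇒ L
n=38: can move to 19, which is L ⇒ W
n=39: moves to 26(W), 36(W), 38(W); every one is W ⇒ L
n=40: can move to 35, which is L ⇒ W
Reading off the rows marked L gives the requested list; there are 21 such values of n.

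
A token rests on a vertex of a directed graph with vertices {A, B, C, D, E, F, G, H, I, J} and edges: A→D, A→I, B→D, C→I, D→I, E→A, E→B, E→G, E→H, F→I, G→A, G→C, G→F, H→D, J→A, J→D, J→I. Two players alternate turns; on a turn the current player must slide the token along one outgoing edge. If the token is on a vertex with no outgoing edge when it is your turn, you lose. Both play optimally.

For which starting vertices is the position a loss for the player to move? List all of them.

Build the W/L table. Terminal = L. A non-terminal position is W if it has a move to some L; otherwise it is L.
Every edge goes from a vertex to one that appears earlier in the order I, D, A, J, C, B, F, G, H, E, so processing vertices in that order labels each vertex after all of its successors.
I: no outgoing edge → L
D: can move to I, which is L ⇒ W
A: can move to I, which is L ⇒ W
J: can move to I, which is L ⇒ W
C: can move to I, which is L ⇒ W
B: the only move is to D(W), a W ⇒ L
F: can move to I, which is L ⇒ W
G: moves to F(W), C(W), A(W); every one is W ⇒ L
H: the only move is to D(W), a W ⇒ L
E: can move to H, which is L ⇒ W
The losing starting vertices are exactly the entries labelled L in this table (4 of them).

B, G, H, I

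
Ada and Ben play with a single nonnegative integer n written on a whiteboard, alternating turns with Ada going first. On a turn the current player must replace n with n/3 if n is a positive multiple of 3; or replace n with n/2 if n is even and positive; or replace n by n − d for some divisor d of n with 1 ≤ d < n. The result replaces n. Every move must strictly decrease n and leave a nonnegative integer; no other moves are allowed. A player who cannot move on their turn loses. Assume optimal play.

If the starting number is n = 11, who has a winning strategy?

Label each position W (a win for the player to move) or L (a loss). A position with no legal move is L; any other position is W exactly when some move reaches an L, and L when every move reaches a W.
n=0: no move → L
n=1: no move → L
n=2: can move to 1, which is L ⇒ W
n=3: can move to 1, which is L ⇒ W
n=4: moves to 2(W), 3(W); every one is W ⇒ L
n=5: can move to 4, which is L ⇒ W
n=6: can move to 4, which is L ⇒ W
n=7: the only move is to 6(W), a W ⇒ L
n=8: can move to 4, which is L ⇒ W
n=9: moves to 3(W), 6(W), 8(W); every one is W ⇒ L
n=10: can move to 9, which is L ⇒ W
n=11: the only move is to 10(W), a W ⇒ L
The starting position 11 is L: whatever Ada does, the opponent receives a W position.

Ben wins.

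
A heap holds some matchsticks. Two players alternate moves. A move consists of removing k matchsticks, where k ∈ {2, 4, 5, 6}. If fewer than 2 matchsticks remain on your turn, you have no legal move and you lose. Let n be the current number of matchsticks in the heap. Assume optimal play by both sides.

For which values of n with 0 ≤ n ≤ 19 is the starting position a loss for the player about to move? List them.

0, 1, 8, 9, 16, 17

Positions with no move are L. A position that does have a move is losing for the player to move precisely when every available move leads to a winning position for the opponent. Fill in the labels:
n=0: no move → L
n=1: no move → L
n=2: →0(L), so W
n=3: →1(L), so W
n=4: →0(L), so W
n=5: →1(L), so W
n=6: →1(L), so W
n=7: →1(L), so W
n=8: →6(W), 4(W), 3(W), 2(W) — all W, so L
n=9: →7(W), 5(W), 4(W), 3(W) — all W, so L
n=10: →8(L), so W
n=11: →9(L), so W
n=12: →8(L), so W
n=13: →9(L), so W
n=14: →9(L), so W
n=15: →9(L), so W
n=16: →14(W), 12(W), 11(W), 10(W) — all W, so L
n=17: →15(W), 13(W), 12(W), 11(W) — all W, so L
n=18: →16(L), so W
n=19: →17(L), so W
The losing starting values of n are exactly the entries labelled L in this table (6 of them).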